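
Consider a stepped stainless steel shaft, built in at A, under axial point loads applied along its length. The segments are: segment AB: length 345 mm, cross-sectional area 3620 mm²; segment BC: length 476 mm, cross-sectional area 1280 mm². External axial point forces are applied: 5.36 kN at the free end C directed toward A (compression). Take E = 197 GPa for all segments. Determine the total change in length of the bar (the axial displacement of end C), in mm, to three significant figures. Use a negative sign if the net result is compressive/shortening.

-0.0127 mm

Internal axial forces (sectioning from the free end, tension +): N_BC = -5.36 kN, N_AB = -5.36 kN.
δ_AB = -5360·345/(3620·197000) = -0.002593 mm
δ_BC = -5360·476/(1280·197000) = -0.01012 mm
δ = Σδ_i = -0.01271 mm.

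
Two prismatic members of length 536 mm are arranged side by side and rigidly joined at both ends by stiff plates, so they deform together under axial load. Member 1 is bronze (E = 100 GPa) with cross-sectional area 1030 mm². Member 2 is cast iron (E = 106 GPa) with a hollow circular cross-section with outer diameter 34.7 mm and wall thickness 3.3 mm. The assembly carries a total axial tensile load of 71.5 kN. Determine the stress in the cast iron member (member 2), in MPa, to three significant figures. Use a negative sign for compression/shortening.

A_2 = 325.5 mm².
Equal strain + equilibrium ⇒ each member carries load in proportion to AE: A₁E₁ = 103000000 N, A₂E₂ = 34510000 N, ΣAE = 137500000 N.
σ₂ = P·E₂/ΣAE = 71500·106000/137500000 = 55.12 MPa.

55.1 MPa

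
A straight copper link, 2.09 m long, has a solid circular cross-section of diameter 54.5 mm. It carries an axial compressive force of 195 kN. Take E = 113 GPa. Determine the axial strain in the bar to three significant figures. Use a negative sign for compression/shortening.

-7.40e-04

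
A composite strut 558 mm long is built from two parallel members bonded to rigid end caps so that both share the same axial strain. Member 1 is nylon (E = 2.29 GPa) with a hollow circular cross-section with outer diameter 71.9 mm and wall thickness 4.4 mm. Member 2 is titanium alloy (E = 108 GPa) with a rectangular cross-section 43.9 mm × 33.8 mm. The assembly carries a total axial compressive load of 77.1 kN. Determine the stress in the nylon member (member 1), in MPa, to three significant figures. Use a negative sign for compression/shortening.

-1.09 MPa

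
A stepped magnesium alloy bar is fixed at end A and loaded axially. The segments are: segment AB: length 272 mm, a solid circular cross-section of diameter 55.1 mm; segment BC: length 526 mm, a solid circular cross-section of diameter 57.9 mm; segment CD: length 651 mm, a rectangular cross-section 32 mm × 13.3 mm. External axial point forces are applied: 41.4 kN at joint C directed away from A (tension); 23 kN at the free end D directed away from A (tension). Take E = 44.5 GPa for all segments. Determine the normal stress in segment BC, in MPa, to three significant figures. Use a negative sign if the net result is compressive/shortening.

24.5 MPa

Internal axial forces (sectioning from the free end, tension +): N_CD = 23 kN, N_BC = 64.4 kN, N_AB = 64.4 kN.
A_BC = 2633 mm².
σ_BC = N_BC/A_BC = 64400/2633 = 24.46 MPa.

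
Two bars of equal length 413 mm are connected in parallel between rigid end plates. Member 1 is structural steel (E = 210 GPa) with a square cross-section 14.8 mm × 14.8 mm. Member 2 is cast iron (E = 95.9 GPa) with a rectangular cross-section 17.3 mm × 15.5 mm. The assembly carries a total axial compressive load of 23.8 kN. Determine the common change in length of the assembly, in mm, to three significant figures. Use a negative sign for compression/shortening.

-0.137 mm

A_1 = 219 mm².
A_2 = 268.2 mm².
Equal strain + equilibrium ⇒ each member carries load in proportion to AE: A₁E₁ = 46000000 N, A₂E₂ = 25720000 N, ΣAE = 71710000 N.
δ = PL/ΣAE = -23800·413/71710000 = -0.1371 mm.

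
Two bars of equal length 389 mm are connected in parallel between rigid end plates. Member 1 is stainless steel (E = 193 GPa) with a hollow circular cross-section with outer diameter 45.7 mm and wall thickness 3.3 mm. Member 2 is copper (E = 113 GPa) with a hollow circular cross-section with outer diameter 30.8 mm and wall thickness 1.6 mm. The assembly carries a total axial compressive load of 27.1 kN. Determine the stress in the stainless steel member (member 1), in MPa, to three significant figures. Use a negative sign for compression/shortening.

-51.6 MPa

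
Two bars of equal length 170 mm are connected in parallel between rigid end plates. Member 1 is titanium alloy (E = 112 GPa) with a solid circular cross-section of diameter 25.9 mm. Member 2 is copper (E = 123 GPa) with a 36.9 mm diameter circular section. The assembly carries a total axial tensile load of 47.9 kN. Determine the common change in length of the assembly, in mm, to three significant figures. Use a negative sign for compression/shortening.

A_1 = 526.9 mm².
A_2 = 1069 mm².
Equal strain + equilibrium ⇒ each member carries load in proportion to AE: A₁E₁ = 59010000 N, A₂E₂ = 131500000 N, ΣAE = 190500000 N.
δ = PL/ΣAE = 47900·170/190500000 = 0.04274 mm.

0.0427 mm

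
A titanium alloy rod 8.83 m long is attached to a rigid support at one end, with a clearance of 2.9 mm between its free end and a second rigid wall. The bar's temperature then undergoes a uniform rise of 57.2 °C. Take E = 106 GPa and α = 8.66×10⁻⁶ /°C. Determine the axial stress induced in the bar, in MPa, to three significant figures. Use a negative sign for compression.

Free thermal expansion αLΔT = 8.66e-6 · 8830 · 57.2 = 4.374 mm.
The walls engage after the gap closes; constrained expansion = 4.374 − 2.9 = 1.474 mm.
The walls impose strain ε = −(1.474)/8830 = -1.6693e-04; σ = Eε = 106000 · -1.6693e-04 = -17.69 MPa.

-17.7 MPa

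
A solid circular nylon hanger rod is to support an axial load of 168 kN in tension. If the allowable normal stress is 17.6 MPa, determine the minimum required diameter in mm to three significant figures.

Required area A ≥ P/σ_allow = 168000/17.6 = 9545 mm².
For a solid circular section, d ≥ √(4A/π) = 110.2 mm.

110 mm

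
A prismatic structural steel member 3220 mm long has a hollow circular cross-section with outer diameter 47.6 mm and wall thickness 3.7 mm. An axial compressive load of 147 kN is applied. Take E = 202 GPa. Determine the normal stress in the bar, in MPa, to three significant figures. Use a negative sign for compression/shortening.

-288 MPa

A = 510.3 mm².
σ = N/A = -147000/510.3 = -288.1 MPa.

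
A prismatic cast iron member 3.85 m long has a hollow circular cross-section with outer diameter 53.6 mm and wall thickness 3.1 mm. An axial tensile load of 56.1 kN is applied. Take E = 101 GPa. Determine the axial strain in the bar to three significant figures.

A = 491.8 mm².
σ = N/A = 114.1 MPa; ε = σ/E = 114.1/101000 = 1.129e-03.

0.00113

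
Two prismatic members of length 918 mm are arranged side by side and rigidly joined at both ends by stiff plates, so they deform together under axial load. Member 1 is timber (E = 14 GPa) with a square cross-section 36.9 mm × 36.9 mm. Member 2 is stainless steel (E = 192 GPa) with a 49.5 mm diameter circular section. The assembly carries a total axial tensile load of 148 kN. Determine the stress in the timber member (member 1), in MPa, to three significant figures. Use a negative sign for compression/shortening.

A_1 = 1362 mm².
A_2 = 1924 mm².
Equal strain + equilibrium ⇒ each member carries load in proportion to AE: A₁E₁ = 19060000 N, A₂E₂ = 369500000 N, ΣAE = 388600000 N.
σ₁ = P·E₁/ΣAE = 148000·14000/388600000 = 5.333 MPa.

5.33 MPa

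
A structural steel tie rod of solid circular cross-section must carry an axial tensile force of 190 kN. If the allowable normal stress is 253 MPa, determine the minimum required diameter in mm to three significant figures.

30.9 mm

Required area A ≥ P/σ_allow = 190000/253 = 751 mm².
For a solid circular section, d ≥ √(4A/π) = 30.92 mm.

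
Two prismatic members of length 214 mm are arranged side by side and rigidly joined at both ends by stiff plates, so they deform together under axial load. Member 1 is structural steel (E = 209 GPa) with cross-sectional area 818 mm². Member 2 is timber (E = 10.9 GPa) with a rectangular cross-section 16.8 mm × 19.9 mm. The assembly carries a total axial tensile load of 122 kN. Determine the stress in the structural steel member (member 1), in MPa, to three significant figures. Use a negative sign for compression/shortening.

A_2 = 334.3 mm².
Equal strain + equilibrium ⇒ each member carries load in proportion to AE: A₁E₁ = 171000000 N, A₂E₂ = 3644000 N, ΣAE = 174600000 N.
σ₁ = P·E₁/ΣAE = 122000·209000/174600000 = 146 MPa.

146 MPa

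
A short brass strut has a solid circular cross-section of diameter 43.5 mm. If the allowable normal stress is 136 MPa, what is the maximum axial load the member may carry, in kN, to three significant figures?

202 kN

A = 1486 mm².
P_max = σ_allow · A = 136 · 1486 = 202100 N = 202.1 kN.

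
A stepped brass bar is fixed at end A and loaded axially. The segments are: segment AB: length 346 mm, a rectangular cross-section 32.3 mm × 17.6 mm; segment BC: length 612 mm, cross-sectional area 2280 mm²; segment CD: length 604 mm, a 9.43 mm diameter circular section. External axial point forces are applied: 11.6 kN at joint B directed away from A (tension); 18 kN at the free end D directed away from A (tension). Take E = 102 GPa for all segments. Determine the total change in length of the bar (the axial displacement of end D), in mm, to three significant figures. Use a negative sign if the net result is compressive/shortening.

Internal axial forces (sectioning from the free end, tension +): N_CD = 18 kN, N_BC = 18 kN, N_AB = 29.6 kN.
A_AB = 568.5 mm².
A_CD = 69.84 mm².
δ_AB = 29600·346/(568.5·102000) = 0.1766 mm
δ_BC = 18000·612/(2280·102000) = 0.04737 mm
δ_CD = 18000·604/(69.84·102000) = 1.526 mm
δ = Σδ_i = 1.75 mm.

1.75 mm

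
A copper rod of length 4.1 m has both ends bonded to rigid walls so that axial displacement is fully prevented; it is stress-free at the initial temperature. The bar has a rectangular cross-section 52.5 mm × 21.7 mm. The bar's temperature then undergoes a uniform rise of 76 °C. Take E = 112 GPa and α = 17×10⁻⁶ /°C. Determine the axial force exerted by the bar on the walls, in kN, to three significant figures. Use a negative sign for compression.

-165 kN

Free thermal expansion αLΔT = 17e-6 · 4100 · 76 = 5.297 mm.
The walls impose strain ε = −(5.297)/4100 = -1.2920e-03; σ = Eε = 112000 · -1.2920e-03 = -144.7 MPa.
Wall reaction R = σ·A = -144.7·1139 = -164900 N = -164.9 kN.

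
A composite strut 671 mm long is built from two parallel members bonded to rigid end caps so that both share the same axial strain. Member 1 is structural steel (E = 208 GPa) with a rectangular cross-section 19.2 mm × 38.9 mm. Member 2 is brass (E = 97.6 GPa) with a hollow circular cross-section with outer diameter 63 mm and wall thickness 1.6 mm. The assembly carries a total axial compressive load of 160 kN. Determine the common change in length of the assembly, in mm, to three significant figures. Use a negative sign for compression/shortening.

A_1 = 746.9 mm².
A_2 = 308.6 mm².
Equal strain + equilibrium ⇒ each member carries load in proportion to AE: A₁E₁ = 155400000 N, A₂E₂ = 30120000 N, ΣAE = 185500000 N.
δ = PL/ΣAE = -160000·671/185500000 = -0.5788 mm.

-0.579 mm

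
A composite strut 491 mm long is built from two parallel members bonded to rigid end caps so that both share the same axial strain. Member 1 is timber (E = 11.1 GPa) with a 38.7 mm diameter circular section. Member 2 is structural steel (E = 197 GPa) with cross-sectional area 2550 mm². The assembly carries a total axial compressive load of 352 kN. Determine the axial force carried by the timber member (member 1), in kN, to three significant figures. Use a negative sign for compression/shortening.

A_1 = 1176 mm².
Equal strain + equilibrium ⇒ each member carries load in proportion to AE: A₁E₁ = 13060000 N, A₂E₂ = 502400000 N, ΣAE = 515400000 N.
F₁ = P·A₁E₁/ΣAE = -352000·13060000/515400000 = -8917 N.

-8.92 kN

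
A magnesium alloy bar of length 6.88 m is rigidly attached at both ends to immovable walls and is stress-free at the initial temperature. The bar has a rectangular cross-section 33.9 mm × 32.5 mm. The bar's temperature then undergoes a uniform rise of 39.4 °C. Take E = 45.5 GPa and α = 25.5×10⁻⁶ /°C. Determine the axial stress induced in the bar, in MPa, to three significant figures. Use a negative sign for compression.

Free thermal expansion αLΔT = 25.5e-6 · 6880 · 39.4 = 6.912 mm.
The walls impose strain ε = −(6.912)/6880 = -1.0047e-03; σ = Eε = 45500 · -1.0047e-03 = -45.71 MPa.

-45.7 MPa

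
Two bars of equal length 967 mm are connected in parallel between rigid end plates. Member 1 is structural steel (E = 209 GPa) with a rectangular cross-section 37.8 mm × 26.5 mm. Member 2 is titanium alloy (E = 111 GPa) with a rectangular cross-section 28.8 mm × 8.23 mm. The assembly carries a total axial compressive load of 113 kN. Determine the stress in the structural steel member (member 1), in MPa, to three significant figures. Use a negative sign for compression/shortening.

-100 MPa

A_1 = 1002 mm².
A_2 = 237 mm².
Equal strain + equilibrium ⇒ each member carries load in proportion to AE: A₁E₁ = 209400000 N, A₂E₂ = 26310000 N, ΣAE = 235700000 N.
σ₁ = P·E₁/ΣAE = -113000·209000/235700000 = -100.2 MPa.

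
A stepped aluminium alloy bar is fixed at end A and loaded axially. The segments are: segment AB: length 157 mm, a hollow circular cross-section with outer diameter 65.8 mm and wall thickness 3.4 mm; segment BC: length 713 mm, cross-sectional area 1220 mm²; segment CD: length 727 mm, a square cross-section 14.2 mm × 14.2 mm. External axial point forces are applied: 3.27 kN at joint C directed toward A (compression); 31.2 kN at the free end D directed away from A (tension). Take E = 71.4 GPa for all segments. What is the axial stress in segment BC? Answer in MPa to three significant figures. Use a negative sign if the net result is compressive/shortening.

22.9 MPa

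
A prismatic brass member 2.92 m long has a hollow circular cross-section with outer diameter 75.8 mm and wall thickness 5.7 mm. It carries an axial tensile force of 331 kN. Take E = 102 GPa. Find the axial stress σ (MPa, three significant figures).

A = 1255 mm².
σ = N/A = 331000/1255 = 263.7 MPa.

264 MPa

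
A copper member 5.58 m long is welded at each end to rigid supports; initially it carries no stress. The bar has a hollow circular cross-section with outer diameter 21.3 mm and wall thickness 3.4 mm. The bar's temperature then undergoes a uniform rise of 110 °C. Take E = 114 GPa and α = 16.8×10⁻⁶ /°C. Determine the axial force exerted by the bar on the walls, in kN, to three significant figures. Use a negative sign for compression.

Free thermal expansion αLΔT = 16.8e-6 · 5580 · 110 = 10.31 mm.
The walls impose strain ε = −(10.31)/5580 = -1.8480e-03; σ = Eε = 114000 · -1.8480e-03 = -210.7 MPa.
Wall reaction R = σ·A = -210.7·191.2 = -40280 N = -40.28 kN.

-40.3 kN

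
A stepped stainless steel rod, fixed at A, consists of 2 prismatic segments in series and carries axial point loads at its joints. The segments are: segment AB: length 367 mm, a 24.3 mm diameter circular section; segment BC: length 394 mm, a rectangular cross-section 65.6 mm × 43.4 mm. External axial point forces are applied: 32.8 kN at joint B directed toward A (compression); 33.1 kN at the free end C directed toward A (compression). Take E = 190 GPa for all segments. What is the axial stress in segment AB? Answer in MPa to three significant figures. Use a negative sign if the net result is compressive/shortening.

-142 MPa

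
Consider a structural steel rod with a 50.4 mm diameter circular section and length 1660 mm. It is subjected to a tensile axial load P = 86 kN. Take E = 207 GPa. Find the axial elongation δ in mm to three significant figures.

0.346 mm

A = 1995 mm².
δ_mech = NL/(AE) = 86000·1660/(1995·207000) = 0.3457 mm.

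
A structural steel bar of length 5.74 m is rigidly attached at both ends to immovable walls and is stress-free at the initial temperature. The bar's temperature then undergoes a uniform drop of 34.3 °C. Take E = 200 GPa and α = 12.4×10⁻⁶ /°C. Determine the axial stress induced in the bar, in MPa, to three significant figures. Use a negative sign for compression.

Free thermal expansion αLΔT = 12.4e-6 · 5740 · -34.3 = -2.441 mm.
The walls impose strain ε = −(-2.441)/5740 = 4.2532e-04; σ = Eε = 200000 · 4.2532e-04 = 85.06 MPa.

85.1 MPa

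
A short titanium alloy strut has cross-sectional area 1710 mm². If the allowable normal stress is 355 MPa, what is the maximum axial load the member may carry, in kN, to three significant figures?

607 kN

P_max = σ_allow · A = 355 · 1710 = 607000 N = 607 kN.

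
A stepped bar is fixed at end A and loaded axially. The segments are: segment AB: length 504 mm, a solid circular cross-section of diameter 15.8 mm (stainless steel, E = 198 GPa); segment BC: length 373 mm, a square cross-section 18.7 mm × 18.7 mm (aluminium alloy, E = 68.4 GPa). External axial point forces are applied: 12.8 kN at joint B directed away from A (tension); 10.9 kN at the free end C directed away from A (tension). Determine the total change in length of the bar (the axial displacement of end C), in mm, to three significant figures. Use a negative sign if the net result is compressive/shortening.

0.478 mm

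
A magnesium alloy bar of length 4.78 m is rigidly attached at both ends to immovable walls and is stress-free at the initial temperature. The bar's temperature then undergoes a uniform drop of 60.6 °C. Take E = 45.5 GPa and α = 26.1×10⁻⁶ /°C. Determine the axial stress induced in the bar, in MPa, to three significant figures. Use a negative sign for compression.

72.0 MPa

Free thermal expansion αLΔT = 26.1e-6 · 4780 · -60.6 = -7.56 mm.
The walls impose strain ε = −(-7.56)/4780 = 1.5817e-03; σ = Eε = 45500 · 1.5817e-03 = 71.97 MPa.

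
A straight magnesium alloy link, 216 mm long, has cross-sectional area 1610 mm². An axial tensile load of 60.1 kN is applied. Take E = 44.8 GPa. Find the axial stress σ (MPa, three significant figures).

37.3 MPa

σ = N/A = 60100/1610 = 37.33 MPa.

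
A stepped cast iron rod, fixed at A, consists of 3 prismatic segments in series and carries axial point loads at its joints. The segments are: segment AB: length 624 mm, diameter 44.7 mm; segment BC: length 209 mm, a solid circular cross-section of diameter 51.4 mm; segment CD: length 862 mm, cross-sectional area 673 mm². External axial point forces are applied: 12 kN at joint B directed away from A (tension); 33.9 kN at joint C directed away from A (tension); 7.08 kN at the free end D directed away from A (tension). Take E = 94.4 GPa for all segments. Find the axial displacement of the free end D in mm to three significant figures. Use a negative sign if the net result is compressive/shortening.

0.363 mm

Internal axial forces (sectioning from the free end, tension +): N_CD = 7.08 kN, N_BC = 40.98 kN, N_AB = 52.98 kN.
A_AB = 1569 mm².
A_BC = 2075 mm².
δ_AB = 52980·624/(1569·94400) = 0.2232 mm
δ_BC = 40980·209/(2075·94400) = 0.04373 mm
δ_CD = 7080·862/(673·94400) = 0.09606 mm
δ = Σδ_i = 0.3629 mm.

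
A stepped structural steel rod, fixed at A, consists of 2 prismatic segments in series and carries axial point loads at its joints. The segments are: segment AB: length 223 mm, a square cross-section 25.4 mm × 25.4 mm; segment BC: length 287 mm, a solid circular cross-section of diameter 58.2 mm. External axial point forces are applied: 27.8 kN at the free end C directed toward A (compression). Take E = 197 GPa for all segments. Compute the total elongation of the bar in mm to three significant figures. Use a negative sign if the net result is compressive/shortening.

-0.0640 mm

Internal axial forces (sectioning from the free end, tension +): N_BC = -27.8 kN, N_AB = -27.8 kN.
A_AB = 645.2 mm².
A_BC = 2660 mm².
δ_AB = -27800·223/(645.2·197000) = -0.04878 mm
δ_BC = -27800·287/(2660·197000) = -0.01522 mm
δ = Σδ_i = -0.064 mm.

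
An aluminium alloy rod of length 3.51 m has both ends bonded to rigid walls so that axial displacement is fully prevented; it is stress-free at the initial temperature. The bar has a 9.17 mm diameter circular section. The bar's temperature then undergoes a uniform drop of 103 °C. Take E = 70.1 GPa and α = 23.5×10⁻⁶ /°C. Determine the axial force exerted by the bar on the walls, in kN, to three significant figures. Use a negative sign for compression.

11.2 kN

Free thermal expansion αLΔT = 23.5e-6 · 3510 · -103 = -8.496 mm.
The walls impose strain ε = −(-8.496)/3510 = 2.4205e-03; σ = Eε = 70100 · 2.4205e-03 = 169.7 MPa.
Wall reaction R = σ·A = 169.7·66.04 = 11210 N = 11.21 kN.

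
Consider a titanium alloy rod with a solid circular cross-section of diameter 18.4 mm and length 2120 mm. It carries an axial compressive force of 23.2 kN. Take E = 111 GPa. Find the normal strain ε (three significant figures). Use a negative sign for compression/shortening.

A = 265.9 mm².
σ = N/A = -87.25 MPa; ε = σ/E = -87.25/111000 = -7.860e-04.

-7.86e-04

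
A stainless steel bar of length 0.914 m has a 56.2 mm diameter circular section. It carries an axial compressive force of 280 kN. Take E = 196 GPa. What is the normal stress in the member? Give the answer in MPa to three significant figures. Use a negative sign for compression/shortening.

A = 2481 mm².
σ = N/A = -280000/2481 = -112.9 MPa.

-113 MPa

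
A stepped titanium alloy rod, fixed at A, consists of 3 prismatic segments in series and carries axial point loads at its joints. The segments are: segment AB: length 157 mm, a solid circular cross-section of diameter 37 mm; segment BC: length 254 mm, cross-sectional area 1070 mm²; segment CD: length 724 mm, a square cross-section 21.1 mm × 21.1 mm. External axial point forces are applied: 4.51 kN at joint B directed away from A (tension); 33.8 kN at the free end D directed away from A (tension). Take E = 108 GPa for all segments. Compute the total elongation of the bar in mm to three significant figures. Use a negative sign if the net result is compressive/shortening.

0.635 mm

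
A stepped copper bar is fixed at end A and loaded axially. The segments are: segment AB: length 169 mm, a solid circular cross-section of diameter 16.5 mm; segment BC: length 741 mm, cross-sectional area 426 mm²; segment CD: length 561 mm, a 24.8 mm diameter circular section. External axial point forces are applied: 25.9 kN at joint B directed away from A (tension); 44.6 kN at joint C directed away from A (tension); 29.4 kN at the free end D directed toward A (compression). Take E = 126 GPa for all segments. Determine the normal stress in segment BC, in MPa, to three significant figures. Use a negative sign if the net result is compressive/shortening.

35.7 MPa

Internal axial forces (sectioning from the free end, tension +): N_CD = -29.4 kN, N_BC = 15.2 kN, N_AB = 41.1 kN.
σ_BC = N_BC/A_BC = 15200/426 = 35.68 MPa.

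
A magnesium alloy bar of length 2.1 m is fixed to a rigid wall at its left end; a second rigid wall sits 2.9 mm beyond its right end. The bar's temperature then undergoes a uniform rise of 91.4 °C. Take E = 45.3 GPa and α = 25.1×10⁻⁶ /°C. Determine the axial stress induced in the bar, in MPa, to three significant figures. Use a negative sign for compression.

-41.4 MPa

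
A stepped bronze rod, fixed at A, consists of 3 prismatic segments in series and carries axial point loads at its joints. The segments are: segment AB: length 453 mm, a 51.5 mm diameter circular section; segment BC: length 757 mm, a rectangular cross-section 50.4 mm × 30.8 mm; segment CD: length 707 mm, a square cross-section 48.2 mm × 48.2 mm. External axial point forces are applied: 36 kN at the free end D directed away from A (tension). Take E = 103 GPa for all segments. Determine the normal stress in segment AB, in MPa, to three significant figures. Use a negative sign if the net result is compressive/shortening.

Internal axial forces (sectioning from the free end, tension +): N_CD = 36 kN, N_BC = 36 kN, N_AB = 36 kN.
A_AB = 2083 mm².
σ_AB = N_AB/A_AB = 36000/2083 = 17.28 MPa.

17.3 MPa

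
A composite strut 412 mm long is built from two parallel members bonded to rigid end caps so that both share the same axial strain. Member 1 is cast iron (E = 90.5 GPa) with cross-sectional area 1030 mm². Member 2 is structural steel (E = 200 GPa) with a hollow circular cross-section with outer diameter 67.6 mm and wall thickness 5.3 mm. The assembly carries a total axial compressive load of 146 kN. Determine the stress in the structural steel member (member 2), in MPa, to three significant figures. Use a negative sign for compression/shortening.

-97.1 MPa

A_2 = 1037 mm².
Equal strain + equilibrium ⇒ each member carries load in proportion to AE: A₁E₁ = 93220000 N, A₂E₂ = 207500000 N, ΣAE = 300700000 N.
σ₂ = P·E₂/ΣAE = -146000·200000/300700000 = -97.11 MPa.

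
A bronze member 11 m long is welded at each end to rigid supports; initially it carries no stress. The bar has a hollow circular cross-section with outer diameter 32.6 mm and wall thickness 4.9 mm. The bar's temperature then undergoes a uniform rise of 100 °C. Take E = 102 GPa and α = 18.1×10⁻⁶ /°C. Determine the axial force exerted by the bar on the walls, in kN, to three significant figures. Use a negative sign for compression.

-78.7 kN

Free thermal expansion αLΔT = 18.1e-6 · 11000 · 100 = 19.91 mm.
The walls impose strain ε = −(19.91)/11000 = -1.8100e-03; σ = Eε = 102000 · -1.8100e-03 = -184.6 MPa.
Wall reaction R = σ·A = -184.6·426.4 = -78720 N = -78.72 kN.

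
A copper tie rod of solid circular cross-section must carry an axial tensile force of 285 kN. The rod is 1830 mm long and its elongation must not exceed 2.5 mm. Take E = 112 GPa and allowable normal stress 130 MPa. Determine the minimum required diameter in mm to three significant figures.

52.8 mm

Required area A ≥ P/σ_allow = 285000/130 = 2192 mm².
For a solid circular section, d ≥ √(4A/π) = 52.83 mm.
Elongation limit: A ≥ PL/(Eδ_allow) = 285000·1830/(112000·2.5) = 1863 mm² ⇒ d ≥ 48.7 mm.
The stress limit governs.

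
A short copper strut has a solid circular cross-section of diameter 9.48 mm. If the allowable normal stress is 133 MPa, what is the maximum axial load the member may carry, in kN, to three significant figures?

9.39 kN

A = 70.58 mm².
P_max = σ_allow · A = 133 · 70.58 = 9388 N = 9.388 kN.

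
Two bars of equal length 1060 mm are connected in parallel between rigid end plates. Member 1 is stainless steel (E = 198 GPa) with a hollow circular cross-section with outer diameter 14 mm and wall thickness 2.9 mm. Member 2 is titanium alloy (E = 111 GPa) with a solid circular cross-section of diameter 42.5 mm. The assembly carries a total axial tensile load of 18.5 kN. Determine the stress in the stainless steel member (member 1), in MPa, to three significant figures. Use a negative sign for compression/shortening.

20.6 MPa

A_1 = 101.1 mm².
A_2 = 1419 mm².
Equal strain + equilibrium ⇒ each member carries load in proportion to AE: A₁E₁ = 20020000 N, A₂E₂ = 157500000 N, ΣAE = 177500000 N.
σ₁ = P·E₁/ΣAE = 18500·198000/177500000 = 20.64 MPa.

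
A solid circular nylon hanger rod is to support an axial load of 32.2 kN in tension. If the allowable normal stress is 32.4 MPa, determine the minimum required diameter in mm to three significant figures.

35.6 mm

Required area A ≥ P/σ_allow = 32200/32.4 = 993.8 mm².
For a solid circular section, d ≥ √(4A/π) = 35.57 mm.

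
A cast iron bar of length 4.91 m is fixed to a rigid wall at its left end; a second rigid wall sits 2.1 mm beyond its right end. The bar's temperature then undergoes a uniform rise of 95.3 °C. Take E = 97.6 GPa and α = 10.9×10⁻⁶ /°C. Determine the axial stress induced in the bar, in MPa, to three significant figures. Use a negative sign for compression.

-59.6 MPa

Free thermal expansion αLΔT = 10.9e-6 · 4910 · 95.3 = 5.1 mm.
The walls engage after the gap closes; constrained expansion = 5.1 − 2.1 = 3 mm.
The walls impose strain ε = −(3)/4910 = -6.1107e-04; σ = Eε = 97600 · -6.1107e-04 = -59.64 MPa.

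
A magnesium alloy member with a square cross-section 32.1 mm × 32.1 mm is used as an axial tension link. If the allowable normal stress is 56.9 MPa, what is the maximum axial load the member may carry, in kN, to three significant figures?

58.6 kN

A = 1030 mm².
P_max = σ_allow · A = 56.9 · 1030 = 58630 N = 58.63 kN.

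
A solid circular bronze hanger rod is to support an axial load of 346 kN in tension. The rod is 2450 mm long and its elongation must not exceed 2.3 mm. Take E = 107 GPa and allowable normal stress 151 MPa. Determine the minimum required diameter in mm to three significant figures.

66.2 mm

Required area A ≥ P/σ_allow = 346000/151 = 2291 mm².
For a solid circular section, d ≥ √(4A/π) = 54.01 mm.
Elongation limit: A ≥ PL/(Eδ_allow) = 346000·2450/(107000·2.3) = 3445 mm² ⇒ d ≥ 66.22 mm.
The elongation limit governs.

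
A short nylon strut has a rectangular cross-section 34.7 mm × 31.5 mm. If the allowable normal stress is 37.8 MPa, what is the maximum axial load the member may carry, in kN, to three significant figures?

A = 1093 mm².
P_max = σ_allow · A = 37.8 · 1093 = 41320 N = 41.32 kN.

41.3 kN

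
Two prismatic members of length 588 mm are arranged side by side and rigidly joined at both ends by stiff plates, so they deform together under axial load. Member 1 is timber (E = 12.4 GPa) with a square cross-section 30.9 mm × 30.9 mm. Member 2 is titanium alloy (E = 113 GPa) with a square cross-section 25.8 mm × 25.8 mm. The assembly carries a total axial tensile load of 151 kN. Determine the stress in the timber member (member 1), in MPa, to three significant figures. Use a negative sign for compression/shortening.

21.5 MPa

A_1 = 954.8 mm².
A_2 = 665.6 mm².
Equal strain + equilibrium ⇒ each member carries load in proportion to AE: A₁E₁ = 11840000 N, A₂E₂ = 75220000 N, ΣAE = 87060000 N.
σ₁ = P·E₁/ΣAE = 151000·12400/87060000 = 21.51 MPa.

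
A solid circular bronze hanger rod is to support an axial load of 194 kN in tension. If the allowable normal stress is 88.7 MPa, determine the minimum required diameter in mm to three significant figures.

52.8 mm

Required area A ≥ P/σ_allow = 194000/88.7 = 2187 mm².
For a solid circular section, d ≥ √(4A/π) = 52.77 mm.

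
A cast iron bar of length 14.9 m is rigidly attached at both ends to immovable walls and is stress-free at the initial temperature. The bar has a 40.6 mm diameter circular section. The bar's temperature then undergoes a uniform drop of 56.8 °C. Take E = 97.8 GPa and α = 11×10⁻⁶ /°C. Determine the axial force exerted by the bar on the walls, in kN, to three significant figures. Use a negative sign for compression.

Free thermal expansion αLΔT = 11e-6 · 14900 · -56.8 = -9.31 mm.
The walls impose strain ε = −(-9.31)/14900 = 6.2480e-04; σ = Eε = 97800 · 6.2480e-04 = 61.11 MPa.
Wall reaction R = σ·A = 61.11·1295 = 79110 N = 79.11 kN.

79.1 kN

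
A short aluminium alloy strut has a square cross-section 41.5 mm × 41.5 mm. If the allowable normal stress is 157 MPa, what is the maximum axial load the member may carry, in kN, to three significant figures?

A = 1722 mm².
P_max = σ_allow · A = 157 · 1722 = 270400 N = 270.4 kN.

270 kN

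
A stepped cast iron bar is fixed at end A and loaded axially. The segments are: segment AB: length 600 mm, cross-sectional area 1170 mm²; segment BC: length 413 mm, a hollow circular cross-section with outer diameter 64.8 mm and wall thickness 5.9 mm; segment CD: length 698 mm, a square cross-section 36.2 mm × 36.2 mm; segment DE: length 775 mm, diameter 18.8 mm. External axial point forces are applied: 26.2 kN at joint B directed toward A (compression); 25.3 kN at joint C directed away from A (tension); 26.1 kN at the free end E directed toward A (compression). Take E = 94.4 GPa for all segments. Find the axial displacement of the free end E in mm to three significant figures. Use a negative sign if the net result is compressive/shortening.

-1.07 mm

Internal axial forces (sectioning from the free end, tension +): N_DE = -26.1 kN, N_CD = -26.1 kN, N_BC = -0.8 kN, N_AB = -27 kN.
A_BC = 1092 mm².
A_CD = 1310 mm².
A_DE = 277.6 mm².
δ_AB = -27000·600/(1170·94400) = -0.1467 mm
δ_BC = -800·413/(1092·94400) = -0.003206 mm
δ_CD = -26100·698/(1310·94400) = -0.1473 mm
δ_DE = -26100·775/(277.6·94400) = -0.7719 mm
δ = Σδ_i = -1.069 mm.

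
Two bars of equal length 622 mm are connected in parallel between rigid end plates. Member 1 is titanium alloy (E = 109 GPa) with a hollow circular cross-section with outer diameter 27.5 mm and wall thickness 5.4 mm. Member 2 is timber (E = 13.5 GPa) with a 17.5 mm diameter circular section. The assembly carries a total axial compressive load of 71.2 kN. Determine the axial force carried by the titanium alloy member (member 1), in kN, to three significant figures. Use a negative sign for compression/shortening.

-66.0 kN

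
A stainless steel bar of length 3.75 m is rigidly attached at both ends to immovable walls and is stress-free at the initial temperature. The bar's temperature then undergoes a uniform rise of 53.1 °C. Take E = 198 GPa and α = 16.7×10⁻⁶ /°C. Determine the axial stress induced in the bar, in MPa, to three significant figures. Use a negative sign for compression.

Free thermal expansion αLΔT = 16.7e-6 · 3750 · 53.1 = 3.325 mm.
The walls impose strain ε = −(3.325)/3750 = -8.8677e-04; σ = Eε = 198000 · -8.8677e-04 = -175.6 MPa.

-176 MPa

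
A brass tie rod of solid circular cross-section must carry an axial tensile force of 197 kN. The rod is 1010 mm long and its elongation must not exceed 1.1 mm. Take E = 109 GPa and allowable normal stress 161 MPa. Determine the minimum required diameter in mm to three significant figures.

46.0 mm

Required area A ≥ P/σ_allow = 197000/161 = 1224 mm².
For a solid circular section, d ≥ √(4A/π) = 39.47 mm.
Elongation limit: A ≥ PL/(Eδ_allow) = 197000·1010/(109000·1.1) = 1659 mm² ⇒ d ≥ 45.97 mm.
The elongation limit governs.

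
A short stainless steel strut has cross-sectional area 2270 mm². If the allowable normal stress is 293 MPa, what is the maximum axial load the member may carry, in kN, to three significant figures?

665 kN

P_max = σ_allow · A = 293 · 2270 = 665100 N = 665.1 kN.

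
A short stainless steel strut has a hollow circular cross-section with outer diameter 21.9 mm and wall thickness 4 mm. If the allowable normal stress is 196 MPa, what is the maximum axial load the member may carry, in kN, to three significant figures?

A = 224.9 mm².
P_max = σ_allow · A = 196 · 224.9 = 44090 N = 44.09 kN.

44.1 kN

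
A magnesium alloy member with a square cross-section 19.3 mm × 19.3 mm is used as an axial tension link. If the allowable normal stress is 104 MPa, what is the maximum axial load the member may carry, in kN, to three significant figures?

38.7 kN

A = 372.5 mm².
P_max = σ_allow · A = 104 · 372.5 = 38740 N = 38.74 kN.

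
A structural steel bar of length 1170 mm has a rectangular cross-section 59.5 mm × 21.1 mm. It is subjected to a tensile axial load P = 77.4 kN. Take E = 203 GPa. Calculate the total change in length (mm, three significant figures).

A = 1255 mm².
δ_mech = NL/(AE) = 77400·1170/(1255·203000) = 0.3553 mm.

0.355 mm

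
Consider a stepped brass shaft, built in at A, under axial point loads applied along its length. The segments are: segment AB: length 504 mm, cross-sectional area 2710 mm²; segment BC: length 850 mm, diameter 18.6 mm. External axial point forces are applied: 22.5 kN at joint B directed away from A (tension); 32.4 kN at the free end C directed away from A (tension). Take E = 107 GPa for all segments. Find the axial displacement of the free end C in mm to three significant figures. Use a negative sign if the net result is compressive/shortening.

Internal axial forces (sectioning from the free end, tension +): N_BC = 32.4 kN, N_AB = 54.9 kN.
A_BC = 271.7 mm².
δ_AB = 54900·504/(2710·107000) = 0.09542 mm
δ_BC = 32400·850/(271.7·107000) = 0.9472 mm
δ = Σδ_i = 1.043 mm.

1.04 mm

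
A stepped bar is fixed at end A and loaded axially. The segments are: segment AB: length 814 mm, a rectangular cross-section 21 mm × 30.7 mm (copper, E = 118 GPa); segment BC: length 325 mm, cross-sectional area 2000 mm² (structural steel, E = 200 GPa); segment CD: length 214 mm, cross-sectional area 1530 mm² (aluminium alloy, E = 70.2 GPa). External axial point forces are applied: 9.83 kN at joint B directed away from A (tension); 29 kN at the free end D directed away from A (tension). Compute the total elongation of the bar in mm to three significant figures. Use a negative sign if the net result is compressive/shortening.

0.497 mm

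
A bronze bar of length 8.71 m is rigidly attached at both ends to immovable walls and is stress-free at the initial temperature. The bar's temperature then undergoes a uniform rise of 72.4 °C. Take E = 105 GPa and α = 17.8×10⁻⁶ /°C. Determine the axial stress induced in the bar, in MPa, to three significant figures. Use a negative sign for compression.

-135 MPa

Free thermal expansion αLΔT = 17.8e-6 · 8710 · 72.4 = 11.22 mm.
The walls impose strain ε = −(11.22)/8710 = -1.2887e-03; σ = Eε = 105000 · -1.2887e-03 = -135.3 MPa.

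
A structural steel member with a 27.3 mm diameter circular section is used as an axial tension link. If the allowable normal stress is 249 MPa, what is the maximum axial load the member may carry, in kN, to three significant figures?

146 kN

A = 585.3 mm².
P_max = σ_allow · A = 249 · 585.3 = 145800 N = 145.8 kN.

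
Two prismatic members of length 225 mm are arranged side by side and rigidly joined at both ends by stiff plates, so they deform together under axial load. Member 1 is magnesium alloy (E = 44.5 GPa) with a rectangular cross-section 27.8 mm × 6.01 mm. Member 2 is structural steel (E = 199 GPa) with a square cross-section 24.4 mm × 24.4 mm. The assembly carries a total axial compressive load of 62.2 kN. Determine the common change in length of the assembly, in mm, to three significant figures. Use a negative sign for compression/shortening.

-0.111 mm

A_1 = 167.1 mm².
A_2 = 595.4 mm².
Equal strain + equilibrium ⇒ each member carries load in proportion to AE: A₁E₁ = 7435000 N, A₂E₂ = 118500000 N, ΣAE = 125900000 N.
δ = PL/ΣAE = -62200·225/125900000 = -0.1111 mm.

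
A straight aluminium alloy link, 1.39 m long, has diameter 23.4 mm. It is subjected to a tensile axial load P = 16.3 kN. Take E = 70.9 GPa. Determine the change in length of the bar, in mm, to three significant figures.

A = 430.1 mm².
δ_mech = NL/(AE) = 16300·1390/(430.1·70900) = 0.7431 mm.

0.743 mm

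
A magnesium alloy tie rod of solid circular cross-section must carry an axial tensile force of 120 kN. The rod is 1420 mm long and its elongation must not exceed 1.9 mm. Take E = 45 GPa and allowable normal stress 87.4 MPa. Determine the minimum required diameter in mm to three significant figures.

Required area A ≥ P/σ_allow = 120000/87.4 = 1373 mm².
For a solid circular section, d ≥ √(4A/π) = 41.81 mm.
Elongation limit: A ≥ PL/(Eδ_allow) = 120000·1420/(45000·1.9) = 1993 mm² ⇒ d ≥ 50.37 mm.
The elongation limit governs.

50.4 mm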